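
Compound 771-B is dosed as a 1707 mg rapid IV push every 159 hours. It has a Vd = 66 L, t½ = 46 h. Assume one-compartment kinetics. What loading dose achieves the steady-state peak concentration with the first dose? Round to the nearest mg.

1878 mg

f = (1/2)^(159/46) ≈ 0.091093; accumulation ratio R = 1/(1−f) ≈ 1.10022.
Loading dose to hit Cmax,ss on first dose: D_load = D_maint·R ≈ 1707 × 1.10022 ≈ 1878.08 mg.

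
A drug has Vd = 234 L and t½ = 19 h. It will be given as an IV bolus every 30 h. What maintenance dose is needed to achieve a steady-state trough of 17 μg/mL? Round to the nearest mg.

τ/t½ = 30/19 ≈ 1.5789, so f = (1/2)^(30/19) ≈ 0.334726.
Cmin,ss = (D/Vd)·f/(1−f), so D = Cmin,ss·Vd·(1−f)/f.
D = 17 × 234 × (1−f)/f ≈ 17 × 234 × 1.98752 ≈ 7906.35 mg.

7906 mg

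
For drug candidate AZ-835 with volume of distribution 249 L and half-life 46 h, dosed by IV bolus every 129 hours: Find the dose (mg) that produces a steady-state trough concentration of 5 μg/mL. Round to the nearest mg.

τ/t½ = 129/46 ≈ 2.8043, so f = (1/2)^(129/46) ≈ 0.143155.
Cmin,ss = (D/Vd)·f/(1−f), so D = Cmin,ss·Vd·(1−f)/f.
D = 5 × 249 × (1−f)/f ≈ 5 × 249 × 5.98544 ≈ 7451.87 mg.

7452 mg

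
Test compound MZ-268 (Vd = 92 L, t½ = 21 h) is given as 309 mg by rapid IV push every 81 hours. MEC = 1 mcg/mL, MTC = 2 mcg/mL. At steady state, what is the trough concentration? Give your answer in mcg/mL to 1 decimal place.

0.2 mcg/mL

τ/t½ = 81/21 ≈ 3.8571, so fraction remaining f = (1/2)^(81/21) ≈ 0.0690.
At steady state, accumulation factor R = 1/(1 − e^(−kτ)) ≈ 1.0741.
Each bolus raises the concentration by D/Vd = 309/92 ≈ 3.359 mcg/mL.
Cmax,ss = C₀/(1 − f) ≈ 3.359/0.9310 ≈ 3.608 mcg/mL.
One interval later, Cmin,ss = Cmax,ss·e^(−kτ) ≈ 3.608 × 0.0690 ≈ 0.249 mcg/mL.
Trough 0.2 mcg/mL vs MEC 1 mcg/mL: subtherapeutic.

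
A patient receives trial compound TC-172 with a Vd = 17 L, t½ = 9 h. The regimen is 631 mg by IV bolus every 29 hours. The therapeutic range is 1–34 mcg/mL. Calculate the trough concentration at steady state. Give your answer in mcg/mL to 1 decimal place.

k = ln2/t½ = ln2/9 ≈ 0.077016 h⁻¹; fraction remaining f = e^(−kτ) = e^(−0.077016×29) ≈ 0.1072.
At steady state, accumulation factor R = 1/(1 − e^(−kτ)) ≈ 1.1201.
Single-dose peak C₀ = D/Vd = 631/17 ≈ 37.118 mcg/mL.
Steady-state peak Cmax,ss = C₀·R ≈ 37.118 × 1.1201 ≈ 41.576 mcg/mL.
Steady-state trough Cmin,ss = Cmax,ss·f ≈ 41.576 × 0.1072 ≈ 4.457 mcg/mL.
Trough 4.5 mcg/mL vs MEC 1 mcg/mL: adequate.

4.5 mcg/mL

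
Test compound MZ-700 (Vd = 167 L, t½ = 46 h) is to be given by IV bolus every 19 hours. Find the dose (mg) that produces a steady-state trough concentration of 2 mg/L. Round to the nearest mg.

τ/t½ = 19/46 ≈ 0.41304, so f = (1/2)^(19/46) ≈ 0.751037.
Cmin,ss = (D/Vd)·f/(1−f), so D = Cmin,ss·Vd·(1−f)/f.
D = 2 × 167 × (1−f)/f ≈ 2 × 167 × 0.33149 ≈ 110.72 mg.

111 mg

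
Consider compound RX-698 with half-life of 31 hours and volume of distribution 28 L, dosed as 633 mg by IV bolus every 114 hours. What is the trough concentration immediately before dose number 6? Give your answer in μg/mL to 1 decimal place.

f = (1/2)^(τ/t½) = (1/2)^(114/31) ≈ 0.0782.
C₀ = D/Vd = 633/28 ≈ 22.607 μg/mL.
Before the 6th dose, 5 doses have been given. Superposition: Cmin = C₀·(f + f² + … + f^5).
≈ 22.607 × (0.0782 + 0.0061 + 0.0005 + 0.0000 + 0.0000) ≈ 22.607 × 0.0848 ≈ 1.917 μg/mL.

1.9 μg/mL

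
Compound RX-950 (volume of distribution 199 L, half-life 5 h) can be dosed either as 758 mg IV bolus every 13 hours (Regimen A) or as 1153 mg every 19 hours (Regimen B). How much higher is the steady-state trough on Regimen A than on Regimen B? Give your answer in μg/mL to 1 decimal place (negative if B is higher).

Regimen A: f = (1/2)^(13/5) ≈ 0.1649; Cmin,ss = (758/199)·f/(1−f) ≈ 0.752 μg/mL.
Regimen B: f = (1/2)^(19/5) ≈ 0.0718; Cmin,ss = (1153/199)·f/(1−f) ≈ 0.448 μg/mL.
Difference ≈ 0.752 − 0.448 ≈ 0.304 μg/mL.

0.3 μg/mL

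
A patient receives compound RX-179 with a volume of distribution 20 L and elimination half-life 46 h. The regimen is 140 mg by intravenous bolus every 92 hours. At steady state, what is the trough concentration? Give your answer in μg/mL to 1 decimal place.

2.3 μg/mL

τ = 92 h = 2 half-lives, so f = (1/2)^2 = 0.25.
At steady state, R = 1/(1 − 0.25) = 4/3.
Single-dose peak C₀ = D/Vd = 140/20 = 7 μg/mL.
Steady-state peak Cmax,ss = C₀·R = 7 × 4/3 ≈ 9.333 μg/mL.
Steady-state trough Cmin,ss = Cmax,ss·f ≈ 9.333 × 0.25 ≈ 2.333 μg/mL.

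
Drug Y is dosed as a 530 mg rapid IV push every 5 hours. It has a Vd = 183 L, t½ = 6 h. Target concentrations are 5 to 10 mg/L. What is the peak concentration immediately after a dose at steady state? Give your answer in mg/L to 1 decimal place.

τ/t½ = 5/6 ≈ 0.83333, so fraction remaining f = (1/2)^(5/6) ≈ 0.5612.
At steady state, accumulation factor R = 1/(1 − e^(−kτ)) ≈ 2.2789.
Single-dose peak C₀ = D/Vd = 530/183 ≈ 2.896 mg/L.
Cmax,ss = C₀/(1 − f) ≈ 2.896/0.4388 ≈ 6.600 mg/L.
Peak 6.6 mg/L vs MTC 10 mg/L: below toxic threshold.

6.6 mg/L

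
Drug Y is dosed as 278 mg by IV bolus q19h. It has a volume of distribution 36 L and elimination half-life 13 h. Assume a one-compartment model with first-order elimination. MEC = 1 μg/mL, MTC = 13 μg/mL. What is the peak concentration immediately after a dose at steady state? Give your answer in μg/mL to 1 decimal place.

12.1 μg/mL

τ/t½ = 19/13 ≈ 1.4615, so fraction remaining f = (1/2)^(19/13) ≈ 0.3631.
At steady state, accumulation factor R = 1/(1 − e^(−kτ)) ≈ 1.5701.
Single-dose peak C₀ = D/Vd = 278/36 ≈ 7.722 μg/mL.
Cmax,ss = C₀/(1 − f) ≈ 7.722/0.6369 ≈ 12.124 μg/mL.
Peak 12.1 μg/mL vs MTC 13 μg/mL: below toxic threshold.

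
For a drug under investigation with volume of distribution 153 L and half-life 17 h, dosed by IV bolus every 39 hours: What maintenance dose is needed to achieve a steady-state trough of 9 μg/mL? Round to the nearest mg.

5377 mg

τ/t½ = 39/17 ≈ 2.2941, so f = (1/2)^(39/17) ≈ 0.203893.
Cmin,ss = (D/Vd)·f/(1−f), so D = Cmin,ss·Vd·(1−f)/f.
D = 9 × 153 × (1−f)/f ≈ 9 × 153 × 3.90453 ≈ 5376.54 mg.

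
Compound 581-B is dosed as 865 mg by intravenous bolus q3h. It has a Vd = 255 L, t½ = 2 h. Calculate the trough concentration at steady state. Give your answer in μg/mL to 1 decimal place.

1.9 μg/mL

k = ln2/t½ = ln2/2 ≈ 0.346574 h⁻¹; fraction remaining f = e^(−kτ) = e^(−0.346574×3) ≈ 0.3536.
Single-dose peak C₀ = D/Vd = 865/255 ≈ 3.392 μg/mL.
Steady-state trough Cmin,ss = C₀·f/(1−f) ≈ 3.392 × 0.3536/0.6464 ≈ 1.856 μg/mL.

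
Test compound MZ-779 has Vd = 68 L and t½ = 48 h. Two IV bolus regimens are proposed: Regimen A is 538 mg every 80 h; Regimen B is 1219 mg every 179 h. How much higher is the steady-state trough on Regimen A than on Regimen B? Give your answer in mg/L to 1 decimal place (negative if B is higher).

2.2 mg/L

Regimen A: f = (1/2)^(80/48) ≈ 0.3150; Cmin,ss = (538/68)·f/(1−f) ≈ 3.638 mg/L.
Regimen B: f = (1/2)^(179/48) ≈ 0.0754; Cmin,ss = (1219/68)·f/(1−f) ≈ 1.462 mg/L.
Difference ≈ 3.638 − 1.462 ≈ 2.176 mg/L.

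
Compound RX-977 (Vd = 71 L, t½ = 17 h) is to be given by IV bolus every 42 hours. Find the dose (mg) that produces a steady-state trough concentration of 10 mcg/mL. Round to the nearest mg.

3225 mg

τ/t½ = 42/17 ≈ 2.4706, so f = (1/2)^(42/17) ≈ 0.180418.
Cmin,ss = (D/Vd)·f/(1−f), so D = Cmin,ss·Vd·(1−f)/f.
D = 10 × 71 × (1−f)/f ≈ 10 × 71 × 4.54268 ≈ 3225.30 mg.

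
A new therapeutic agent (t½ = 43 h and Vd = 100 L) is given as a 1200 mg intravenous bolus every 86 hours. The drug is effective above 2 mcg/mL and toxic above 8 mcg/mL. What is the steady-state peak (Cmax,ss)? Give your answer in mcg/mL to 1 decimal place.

16.0 mcg/mL

The dosing interval is 2 half-lives, so f = 2^(−2) = 0.25.
Accumulation ratio R = 1/(1 − f) = 1/0.75 = 4/3.
Single-dose peak C₀ = D/Vd = 1200/100 = 12 mcg/mL.
Steady-state peak Cmax,ss = C₀·R = 12 × 4/3 ≈ 16.000 mcg/mL.
Peak 16.0 mcg/mL vs MTC 8 mcg/mL: exceeds toxic threshold.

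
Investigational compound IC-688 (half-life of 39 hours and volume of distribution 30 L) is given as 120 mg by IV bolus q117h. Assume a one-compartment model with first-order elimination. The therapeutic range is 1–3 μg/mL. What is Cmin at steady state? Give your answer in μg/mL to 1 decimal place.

τ = 117 h = 3 half-lives, so f = (1/2)^3 = 0.125.
Accumulation ratio R = 1/(1 − f) = 1/0.875 = 8/7.
Single-dose peak C₀ = D/Vd = 120/30 = 4 μg/mL.
Steady-state peak Cmax,ss = C₀·R = 4 × 8/7 ≈ 4.571 μg/mL.
Steady-state trough Cmin,ss = Cmax,ss·f ≈ 4.571 × 0.125 ≈ 0.571 μg/mL.
Trough 0.6 μg/mL vs MEC 1 μg/mL: subtherapeutic.

0.6 μg/mL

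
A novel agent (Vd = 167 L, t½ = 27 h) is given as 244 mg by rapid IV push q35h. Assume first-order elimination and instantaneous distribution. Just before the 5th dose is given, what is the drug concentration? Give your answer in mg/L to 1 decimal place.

1.0 mg/L

f = (1/2)^(τ/t½) = (1/2)^(35/27) ≈ 0.4072.
C₀ = D/Vd = 244/167 ≈ 1.461 mg/L.
Before the 5th dose, 4 doses have been given. Superposition: Cmin = C₀·(f + f² + … + f^4).
≈ 1.461 × (0.4072 + 0.1658 + 0.0675 + 0.0275) ≈ 1.461 × 0.6680 ≈ 0.976 mg/L.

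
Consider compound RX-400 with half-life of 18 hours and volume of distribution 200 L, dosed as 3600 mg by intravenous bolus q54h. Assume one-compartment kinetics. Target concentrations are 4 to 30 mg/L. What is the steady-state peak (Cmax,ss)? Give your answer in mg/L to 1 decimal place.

20.6 mg/L

τ = 54 h = 3 half-lives, so f = (1/2)^3 = 0.125.
Accumulation ratio R = 1/(1 − f) = 1/0.875 = 8/7.
Single-dose peak C₀ = D/Vd = 3600/200 = 18 mg/L.
Steady-state peak Cmax,ss = C₀·R = 18 × 8/7 ≈ 20.571 mg/L.
Peak 20.6 mg/L vs MTC 30 mg/L: below toxic threshold.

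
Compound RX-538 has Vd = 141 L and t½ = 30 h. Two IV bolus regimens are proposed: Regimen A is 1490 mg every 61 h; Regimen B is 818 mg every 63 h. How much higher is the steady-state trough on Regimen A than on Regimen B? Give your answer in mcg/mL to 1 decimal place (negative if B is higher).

Regimen A: f = (1/2)^(61/30) ≈ 0.2443; Cmin,ss = (1490/141)·f/(1−f) ≈ 3.416 mcg/mL.
Regimen B: f = (1/2)^(63/30) ≈ 0.2333; Cmin,ss = (818/141)·f/(1−f) ≈ 1.765 mcg/mL.
Difference ≈ 3.416 − 1.765 ≈ 1.651 mcg/mL.

1.7 mcg/mL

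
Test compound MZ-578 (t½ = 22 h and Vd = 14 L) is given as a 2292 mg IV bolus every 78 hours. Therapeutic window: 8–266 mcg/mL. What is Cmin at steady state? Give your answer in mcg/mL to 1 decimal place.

k = ln2/t½ = ln2/22 ≈ 0.031507 h⁻¹; fraction remaining f = e^(−kτ) = e^(−0.031507×78) ≈ 0.0856.
At steady state, accumulation factor R = 1/(1 − e^(−kτ)) ≈ 1.0936.
Single-dose peak C₀ = D/Vd = 2292/14 ≈ 163.714 mcg/mL.
Cmax,ss = C₀/(1 − f) ≈ 163.714/0.9144 ≈ 179.040 mcg/mL.
One interval later, Cmin,ss = Cmax,ss·e^(−kτ) ≈ 179.040 × 0.0856 ≈ 15.326 mcg/mL.
Trough 15.3 mcg/mL vs MEC 8 mcg/mL: adequate.

15.3 mcg/mL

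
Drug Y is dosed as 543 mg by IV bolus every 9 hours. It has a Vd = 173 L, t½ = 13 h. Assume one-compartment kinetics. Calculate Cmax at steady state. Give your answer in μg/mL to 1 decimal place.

8.2 μg/mL

Over one 9-h interval, 9/13 ≈ 0.69231 half-lives elapse, leaving f ≈ 0.6189 of each dose.
Accumulation ratio R = 1/(1 − f) ≈ 1/0.3811 ≈ 2.6240.
Single-dose peak C₀ = D/Vd = 543/173 ≈ 3.139 μg/mL.
Steady-state peak Cmax,ss = C₀·R ≈ 3.139 × 2.6240 ≈ 8.237 μg/mL.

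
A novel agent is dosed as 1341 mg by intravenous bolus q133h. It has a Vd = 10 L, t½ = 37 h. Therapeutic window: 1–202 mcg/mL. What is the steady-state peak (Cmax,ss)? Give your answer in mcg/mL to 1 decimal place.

146.2 mcg/mL

Over one 133-h interval, 133/37 ≈ 3.5946 half-lives elapse, leaving f ≈ 0.0828 of each dose.
Accumulation ratio R = 1/(1 − f) ≈ 1/0.9172 ≈ 1.0903.
Each bolus raises the concentration by D/Vd = 1341/10 ≈ 134.100 mcg/mL.
Steady-state peak Cmax,ss = C₀·R ≈ 134.100 × 1.0903 ≈ 146.209 mcg/mL.
Peak 146.2 mcg/mL vs MTC 202 mcg/mL: below toxic threshold.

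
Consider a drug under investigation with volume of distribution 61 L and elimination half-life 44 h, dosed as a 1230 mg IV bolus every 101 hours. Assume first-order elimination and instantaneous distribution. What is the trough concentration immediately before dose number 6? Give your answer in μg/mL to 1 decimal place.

f = (1/2)^(τ/t½) = (1/2)^(101/44) ≈ 0.2037.
C₀ = D/Vd = 1230/61 ≈ 20.164 μg/mL.
Before the 6th dose, 5 doses have been given. Superposition: Cmin = C₀·(f + f² + … + f^5).
≈ 20.164 × (0.2037 + 0.0415 + 0.0085 + 0.0017 + 0.0004) ≈ 20.164 × 0.2558 ≈ 5.158 μg/mL.

5.2 μg/mL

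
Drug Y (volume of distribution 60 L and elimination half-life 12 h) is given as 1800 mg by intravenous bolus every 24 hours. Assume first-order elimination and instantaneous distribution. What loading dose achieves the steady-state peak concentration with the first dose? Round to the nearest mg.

f = (1/2)^(24/12) ≈ 0.250000; accumulation ratio R = 1/(1−f) ≈ 1.33333.
Loading dose to hit Cmax,ss on first dose: D_load = D_maint·R ≈ 1800 × 1.33333 ≈ 2399.99 mg.

2400 mg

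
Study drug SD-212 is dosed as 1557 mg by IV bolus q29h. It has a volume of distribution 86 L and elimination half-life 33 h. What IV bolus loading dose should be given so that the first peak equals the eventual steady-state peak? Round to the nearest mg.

3413 mg

f = (1/2)^(29/33) ≈ 0.543824; accumulation ratio R = 1/(1−f) ≈ 2.19214.
Loading dose to hit Cmax,ss on first dose: D_load = D_maint·R ≈ 1557 × 2.19214 ≈ 3413.16 mg.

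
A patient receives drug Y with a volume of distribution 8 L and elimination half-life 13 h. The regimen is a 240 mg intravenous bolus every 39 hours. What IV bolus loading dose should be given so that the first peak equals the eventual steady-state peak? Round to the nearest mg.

f = (1/2)^(39/13) ≈ 0.125000; accumulation ratio R = 1/(1−f) ≈ 1.14286.
Loading dose to hit Cmax,ss on first dose: D_load = D_maint·R ≈ 240 × 1.14286 ≈ 274.29 mg.

274 mg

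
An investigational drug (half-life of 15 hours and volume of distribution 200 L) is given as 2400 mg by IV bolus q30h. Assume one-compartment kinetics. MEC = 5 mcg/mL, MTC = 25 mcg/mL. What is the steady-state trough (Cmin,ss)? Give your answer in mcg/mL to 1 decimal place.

4.0 mcg/mL

τ = 30 h = 2 half-lives, so f = (1/2)^2 = 0.25.
Accumulation ratio R = 1/(1 − f) = 1/0.75 = 4/3.
Single-dose peak C₀ = D/Vd = 2400/200 = 12 mcg/mL.
Steady-state peak Cmax,ss = C₀·R = 12 × 4/3 ≈ 16.000 mcg/mL.
Steady-state trough Cmin,ss = Cmax,ss·f ≈ 16.000 × 0.25 ≈ 4.000 mcg/mL.
Trough 4.0 mcg/mL vs MEC 5 mcg/mL: subtherapeutic.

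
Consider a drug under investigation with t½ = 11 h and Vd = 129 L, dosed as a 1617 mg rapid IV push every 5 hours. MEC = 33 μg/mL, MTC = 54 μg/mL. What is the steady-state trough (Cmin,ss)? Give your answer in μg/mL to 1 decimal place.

33.8 μg/mL

τ/t½ = 5/11 ≈ 0.45455, so fraction remaining f = (1/2)^(5/11) ≈ 0.7297.
Each bolus raises the concentration by D/Vd = 1617/129 ≈ 12.535 μg/mL.
Steady-state trough Cmin,ss = C₀·f/(1−f) ≈ 12.535 × 0.7297/0.2703 ≈ 33.839 μg/mL.
Trough 33.8 μg/mL vs MEC 33 μg/mL: adequate.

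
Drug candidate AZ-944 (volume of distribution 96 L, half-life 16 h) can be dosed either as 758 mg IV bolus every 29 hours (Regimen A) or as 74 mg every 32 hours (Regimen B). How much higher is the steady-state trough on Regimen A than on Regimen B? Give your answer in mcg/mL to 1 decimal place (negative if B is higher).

Regimen A: f = (1/2)^(29/16) ≈ 0.2847; Cmin,ss = (758/96)·f/(1−f) ≈ 3.143 mcg/mL.
Regimen B: f = (1/2)^(32/16) ≈ 0.2500; Cmin,ss = (74/96)·f/(1−f) ≈ 0.257 mcg/mL.
Difference ≈ 3.143 − 0.257 ≈ 2.886 mcg/mL.

2.9 mcg/mL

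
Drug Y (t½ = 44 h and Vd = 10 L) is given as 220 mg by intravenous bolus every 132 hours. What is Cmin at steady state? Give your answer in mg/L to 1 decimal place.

τ = 132 h = 3 half-lives, so f = (1/2)^3 = 0.125.
Accumulation ratio R = 1/(1 − f) = 1/0.875 = 8/7.
Single-dose peak C₀ = D/Vd = 220/10 = 22 mg/L.
Steady-state peak Cmax,ss = C₀·R = 22 × 8/7 ≈ 25.143 mg/L.
Steady-state trough Cmin,ss = Cmax,ss·f ≈ 25.143 × 0.125 ≈ 3.143 mg/L.

3.1 mg/L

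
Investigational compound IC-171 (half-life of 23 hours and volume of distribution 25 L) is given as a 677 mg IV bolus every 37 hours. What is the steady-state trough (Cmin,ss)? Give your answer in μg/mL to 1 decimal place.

13.2 μg/mL

k = ln2/t½ = ln2/23 ≈ 0.030137 h⁻¹; fraction remaining f = e^(−kτ) = e^(−0.030137×37) ≈ 0.3279.
At steady state, accumulation factor R = 1/(1 − e^(−kτ)) ≈ 1.4879.
Single-dose peak C₀ = D/Vd = 677/25 ≈ 27.080 μg/mL.
Cmax,ss = C₀/(1 − f) ≈ 27.080/0.6721 ≈ 40.292 μg/mL.
One interval later, Cmin,ss = Cmax,ss·e^(−kτ) ≈ 40.292 × 0.3279 ≈ 13.212 μg/mL.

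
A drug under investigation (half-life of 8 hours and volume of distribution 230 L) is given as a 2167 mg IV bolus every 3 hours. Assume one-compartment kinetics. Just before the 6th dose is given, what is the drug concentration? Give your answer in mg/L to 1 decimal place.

f = (1/2)^(τ/t½) = (1/2)^(3/8) ≈ 0.7711.
C₀ = D/Vd = 2167/230 ≈ 9.422 mg/L.
Before the 6th dose, 5 doses have been given. Superposition: Cmin = C₀·(f + f² + … + f^5).
≈ 9.422 × (0.7711 + 0.5946 + 0.4585 + 0.3535 + 0.2726) ≈ 9.422 × 2.4503 ≈ 23.087 mg/L.

23.1 mg/L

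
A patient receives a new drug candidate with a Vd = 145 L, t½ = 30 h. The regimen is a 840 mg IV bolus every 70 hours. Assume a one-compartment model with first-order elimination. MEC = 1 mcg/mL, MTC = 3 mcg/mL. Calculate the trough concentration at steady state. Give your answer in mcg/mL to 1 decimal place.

k = ln2/t½ = ln2/30 ≈ 0.023105 h⁻¹; fraction remaining f = e^(−kτ) = e^(−0.023105×70) ≈ 0.1984.
Each bolus raises the concentration by D/Vd = 840/145 ≈ 5.793 mcg/mL.
Steady-state trough Cmin,ss = C₀·f/(1−f) ≈ 5.793 × 0.1984/0.8016 ≈ 1.434 mcg/mL.
Trough 1.4 mcg/mL vs MEC 1 mcg/mL: adequate.

1.4 mcg/mL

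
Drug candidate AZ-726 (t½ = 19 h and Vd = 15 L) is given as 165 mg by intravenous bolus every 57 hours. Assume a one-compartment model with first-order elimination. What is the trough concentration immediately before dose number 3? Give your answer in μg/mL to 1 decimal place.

f = (1/2)^(τ/t½) = (1/2)^(57/19) ≈ 0.1250.
C₀ = D/Vd = 165/15 ≈ 11.000 μg/mL.
Before the 3rd dose, 2 doses have been given. Superposition: Cmin = C₀·(f + f²).
≈ 11.000 × (0.1250 + 0.0156) ≈ 11.000 × 0.1406 ≈ 1.547 μg/mL.

1.5 μg/mL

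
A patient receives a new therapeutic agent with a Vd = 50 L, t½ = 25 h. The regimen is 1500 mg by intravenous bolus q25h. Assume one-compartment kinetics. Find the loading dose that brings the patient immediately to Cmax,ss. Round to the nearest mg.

f = (1/2)^(25/25) ≈ 0.500000; accumulation ratio R = 1/(1−f) ≈ 2.00000.
Loading dose to hit Cmax,ss on first dose: D_load = D_maint·R ≈ 1500 × 2.00000 ≈ 3000.00 mg.

3000 mg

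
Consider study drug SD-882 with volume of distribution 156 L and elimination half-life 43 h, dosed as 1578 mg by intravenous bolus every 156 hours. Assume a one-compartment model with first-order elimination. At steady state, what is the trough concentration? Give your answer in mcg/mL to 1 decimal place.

0.9 mcg/mL

k = ln2/t½ = ln2/43 ≈ 0.016120 h⁻¹; fraction remaining f = e^(−kτ) = e^(−0.016120×156) ≈ 0.0809.
Accumulation ratio R = 1/(1 − f) ≈ 1/0.9191 ≈ 1.0880.
Each bolus raises the concentration by D/Vd = 1578/156 ≈ 10.115 mcg/mL.
Cmax,ss = C₀/(1 − f) ≈ 10.115/0.9191 ≈ 11.005 mcg/mL.
One interval later, Cmin,ss = Cmax,ss·e^(−kτ) ≈ 11.005 × 0.0809 ≈ 0.890 mcg/mL.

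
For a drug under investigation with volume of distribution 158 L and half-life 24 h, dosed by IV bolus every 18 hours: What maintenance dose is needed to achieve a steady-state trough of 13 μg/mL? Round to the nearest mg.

1400 mg

τ/t½ = 18/24 ≈ 0.75, so f = (1/2)^(18/24) ≈ 0.594604.
Cmin,ss = (D/Vd)·f/(1−f), so D = Cmin,ss·Vd·(1−f)/f.
D = 13 × 158 × (1−f)/f ≈ 13 × 158 × 0.68179 ≈ 1400.40 mg.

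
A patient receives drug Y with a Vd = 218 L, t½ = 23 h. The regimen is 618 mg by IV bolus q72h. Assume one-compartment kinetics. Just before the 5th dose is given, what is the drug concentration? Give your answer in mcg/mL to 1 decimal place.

0.4 mcg/mL

f = (1/2)^(τ/t½) = (1/2)^(72/23) ≈ 0.1142.
C₀ = D/Vd = 618/218 ≈ 2.835 mcg/mL.
Before the 5th dose, 4 doses have been given. Superposition: Cmin = C₀·(f + f² + … + f^4).
≈ 2.835 × (0.1142 + 0.0130 + 0.0015 + 0.0002) ≈ 2.835 × 0.1289 ≈ 0.365 mcg/mL.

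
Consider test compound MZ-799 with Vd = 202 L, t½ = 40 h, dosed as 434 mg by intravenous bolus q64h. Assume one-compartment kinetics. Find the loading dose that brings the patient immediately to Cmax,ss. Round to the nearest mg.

648 mg

f = (1/2)^(64/40) ≈ 0.329877; accumulation ratio R = 1/(1−f) ≈ 1.49226.
Loading dose to hit Cmax,ss on first dose: D_load = D_maint·R ≈ 434 × 1.49226 ≈ 647.64 mg.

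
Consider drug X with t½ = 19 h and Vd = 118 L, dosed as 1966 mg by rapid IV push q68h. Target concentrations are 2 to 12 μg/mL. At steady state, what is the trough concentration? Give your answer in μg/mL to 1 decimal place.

1.5 μg/mL

k = ln2/t½ = ln2/19 ≈ 0.036481 h⁻¹; fraction remaining f = e^(−kτ) = e^(−0.036481×68) ≈ 0.0837.
Single-dose peak C₀ = D/Vd = 1966/118 ≈ 16.661 μg/mL.
Steady-state trough Cmin,ss = C₀·f/(1−f) ≈ 16.661 × 0.0837/0.9163 ≈ 1.522 μg/mL.
Trough 1.5 μg/mL vs MEC 2 μg/mL: subtherapeutic.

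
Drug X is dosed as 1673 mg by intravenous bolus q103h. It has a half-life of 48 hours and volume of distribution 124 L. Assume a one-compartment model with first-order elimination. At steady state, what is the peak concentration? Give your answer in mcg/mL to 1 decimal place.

17.4 mcg/mL

Over one 103-h interval, 103/48 ≈ 2.1458 half-lives elapse, leaving f ≈ 0.2260 of each dose.
Accumulation ratio R = 1/(1 − f) ≈ 1/0.7740 ≈ 1.2920.
Each bolus raises the concentration by D/Vd = 1673/124 ≈ 13.492 mcg/mL.
Steady-state peak Cmax,ss = C₀·R ≈ 13.492 × 1.2920 ≈ 17.432 mcg/mL.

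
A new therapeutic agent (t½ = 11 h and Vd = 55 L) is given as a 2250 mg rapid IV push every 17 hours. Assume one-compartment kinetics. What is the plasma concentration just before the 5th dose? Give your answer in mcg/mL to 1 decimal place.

f = (1/2)^(τ/t½) = (1/2)^(17/11) ≈ 0.3426.
C₀ = D/Vd = 2250/55 ≈ 40.909 mcg/mL.
Before the 5th dose, 4 doses have been given. Superposition: Cmin = C₀·(f + f² + … + f^4).
≈ 40.909 × (0.3426 + 0.1174 + 0.0402 + 0.0138) ≈ 40.909 × 0.5140 ≈ 21.027 mcg/mL.

21.0 mcg/mL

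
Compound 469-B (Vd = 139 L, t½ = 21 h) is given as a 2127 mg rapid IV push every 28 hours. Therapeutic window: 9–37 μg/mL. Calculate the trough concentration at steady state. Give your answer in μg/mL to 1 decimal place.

10.1 μg/mL

Over one 28-h interval, 28/21 ≈ 1.3333 half-lives elapse, leaving f ≈ 0.3969 of each dose.
Each bolus raises the concentration by D/Vd = 2127/139 ≈ 15.302 μg/mL.
Steady-state trough Cmin,ss = C₀·f/(1−f) ≈ 15.302 × 0.3969/0.6031 ≈ 10.070 μg/mL.
Trough 10.1 μg/mL vs MEC 9 μg/mL: adequate.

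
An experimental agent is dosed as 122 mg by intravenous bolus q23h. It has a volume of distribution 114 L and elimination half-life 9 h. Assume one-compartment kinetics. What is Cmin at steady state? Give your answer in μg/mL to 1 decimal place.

0.2 μg/mL

k = ln2/t½ = ln2/9 ≈ 0.077016 h⁻¹; fraction remaining f = e^(−kτ) = e^(−0.077016×23) ≈ 0.1701.
Accumulation ratio R = 1/(1 − f) ≈ 1/0.8299 ≈ 1.2050.
Single-dose peak C₀ = D/Vd = 122/114 ≈ 1.070 μg/mL.
Steady-state peak Cmax,ss = C₀·R ≈ 1.070 × 1.2050 ≈ 1.289 μg/mL.
One interval later, Cmin,ss = Cmax,ss·e^(−kτ) ≈ 1.289 × 0.1701 ≈ 0.219 μg/mL.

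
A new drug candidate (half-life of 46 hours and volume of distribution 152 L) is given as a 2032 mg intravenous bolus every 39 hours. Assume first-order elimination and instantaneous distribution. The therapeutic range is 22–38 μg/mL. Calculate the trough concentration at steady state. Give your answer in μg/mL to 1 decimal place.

Over one 39-h interval, 39/46 ≈ 0.84783 half-lives elapse, leaving f ≈ 0.5556 of each dose.
Accumulation ratio R = 1/(1 − f) ≈ 1/0.4444 ≈ 2.2502.
Single-dose peak C₀ = D/Vd = 2032/152 ≈ 13.368 μg/mL.
Cmax,ss = C₀/(1 − f) ≈ 13.368/0.4444 ≈ 30.081 μg/mL.
One interval later, Cmin,ss = Cmax,ss·e^(−kτ) ≈ 30.081 × 0.5556 ≈ 16.713 μg/mL.
Trough 16.7 μg/mL vs MEC 22 μg/mL: subtherapeutic.

16.7 μg/mL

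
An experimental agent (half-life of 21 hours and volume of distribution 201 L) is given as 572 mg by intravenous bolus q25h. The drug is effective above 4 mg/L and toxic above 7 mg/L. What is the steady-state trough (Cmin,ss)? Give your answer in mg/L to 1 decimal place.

k = ln2/t½ = ln2/21 ≈ 0.033007 h⁻¹; fraction remaining f = e^(−kτ) = e^(−0.033007×25) ≈ 0.4382.
At steady state, accumulation factor R = 1/(1 − e^(−kτ)) ≈ 1.7800.
Each bolus raises the concentration by D/Vd = 572/201 ≈ 2.846 mg/L.
Steady-state peak Cmax,ss = C₀·R ≈ 2.846 × 1.7800 ≈ 5.066 mg/L.
One interval later, Cmin,ss = Cmax,ss·e^(−kτ) ≈ 5.066 × 0.4382 ≈ 2.220 mg/L.
Trough 2.2 mg/L vs MEC 4 mg/L: subtherapeutic.

2.2 mg/L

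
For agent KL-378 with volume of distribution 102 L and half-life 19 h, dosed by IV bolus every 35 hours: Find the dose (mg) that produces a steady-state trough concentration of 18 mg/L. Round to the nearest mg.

4747 mg

τ/t½ = 35/19 ≈ 1.8421, so f = (1/2)^(35/19) ≈ 0.278914.
Cmin,ss = (D/Vd)·f/(1−f), so D = Cmin,ss·Vd·(1−f)/f.
D = 18 × 102 × (1−f)/f ≈ 18 × 102 × 2.58533 ≈ 4746.67 mg.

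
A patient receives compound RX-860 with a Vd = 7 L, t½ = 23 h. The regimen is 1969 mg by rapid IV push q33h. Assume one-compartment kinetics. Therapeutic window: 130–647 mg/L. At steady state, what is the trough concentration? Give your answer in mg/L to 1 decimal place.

k = ln2/t½ = ln2/23 ≈ 0.030137 h⁻¹; fraction remaining f = e^(−kτ) = e^(−0.030137×33) ≈ 0.3699.
At steady state, accumulation factor R = 1/(1 − e^(−kτ)) ≈ 1.5870.
Single-dose peak C₀ = D/Vd = 1969/7 ≈ 281.286 mg/L.
Cmax,ss = C₀/(1 − f) ≈ 281.286/0.6301 ≈ 446.415 mg/L.
Steady-state trough Cmin,ss = Cmax,ss·f ≈ 446.415 × 0.3699 ≈ 165.129 mg/L.
Trough 165.1 mg/L vs MEC 130 mg/L: adequate.

165.1 mg/L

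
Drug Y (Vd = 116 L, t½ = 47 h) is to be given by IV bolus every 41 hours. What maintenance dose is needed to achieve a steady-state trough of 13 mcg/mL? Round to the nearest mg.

1253 mg

τ/t½ = 41/47 ≈ 0.87234, so f = (1/2)^(41/47) ≈ 0.546260.
Cmin,ss = (D/Vd)·f/(1−f), so D = Cmin,ss·Vd·(1−f)/f.
D = 13 × 116 × (1−f)/f ≈ 13 × 116 × 0.83063 ≈ 1252.59 mg.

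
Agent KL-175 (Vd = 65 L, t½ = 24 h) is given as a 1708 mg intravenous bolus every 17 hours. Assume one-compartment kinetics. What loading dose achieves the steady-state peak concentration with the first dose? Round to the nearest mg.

f = (1/2)^(17/24) ≈ 0.612027; accumulation ratio R = 1/(1−f) ≈ 2.57750.
Loading dose to hit Cmax,ss on first dose: D_load = D_maint·R ≈ 1708 × 2.57750 ≈ 4402.37 mg.

4402 mg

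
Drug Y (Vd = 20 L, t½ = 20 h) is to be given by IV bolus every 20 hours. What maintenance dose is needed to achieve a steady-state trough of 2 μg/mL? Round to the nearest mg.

40 mg

τ/t½ = 20/20 ≈ 1, so f = (1/2)^(20/20) ≈ 0.500000.
Cmin,ss = (D/Vd)·f/(1−f), so D = Cmin,ss·Vd·(1−f)/f.
D = 2 × 20 × (1−f)/f ≈ 2 × 20 × 1.00000 ≈ 40.00 mg.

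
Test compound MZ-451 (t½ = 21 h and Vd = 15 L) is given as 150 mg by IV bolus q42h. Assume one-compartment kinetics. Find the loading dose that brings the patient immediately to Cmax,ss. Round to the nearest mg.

f = (1/2)^(42/21) ≈ 0.250000; accumulation ratio R = 1/(1−f) ≈ 1.33333.
Loading dose to hit Cmax,ss on first dose: D_load = D_maint·R ≈ 150 × 1.33333 ≈ 200.00 mg.

200 mg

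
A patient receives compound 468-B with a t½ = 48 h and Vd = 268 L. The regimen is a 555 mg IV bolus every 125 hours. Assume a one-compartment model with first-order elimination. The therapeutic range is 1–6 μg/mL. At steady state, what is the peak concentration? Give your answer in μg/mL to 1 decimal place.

k = ln2/t½ = ln2/48 ≈ 0.014441 h⁻¹; fraction remaining f = e^(−kτ) = e^(−0.014441×125) ≈ 0.1645.
At steady state, accumulation factor R = 1/(1 − e^(−kτ)) ≈ 1.1969.
Single-dose peak C₀ = D/Vd = 555/268 ≈ 2.071 μg/mL.
Steady-state peak Cmax,ss = C₀·R ≈ 2.071 × 1.1969 ≈ 2.479 μg/mL.
Peak 2.5 μg/mL vs MTC 6 μg/mL: below toxic threshold.

2.5 μg/mL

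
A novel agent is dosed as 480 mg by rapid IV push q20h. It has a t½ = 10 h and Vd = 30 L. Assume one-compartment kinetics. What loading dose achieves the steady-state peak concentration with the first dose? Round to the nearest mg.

f = (1/2)^(20/10) ≈ 0.250000; accumulation ratio R = 1/(1−f) ≈ 1.33333.
Loading dose to hit Cmax,ss on first dose: D_load = D_maint·R ≈ 480 × 1.33333 ≈ 640.00 mg.

640 mg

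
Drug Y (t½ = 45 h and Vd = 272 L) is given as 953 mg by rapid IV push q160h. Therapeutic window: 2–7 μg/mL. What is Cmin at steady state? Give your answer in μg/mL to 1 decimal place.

0.3 μg/mL

τ/t½ = 160/45 ≈ 3.5556, so fraction remaining f = (1/2)^(160/45) ≈ 0.0850.
At steady state, accumulation factor R = 1/(1 − e^(−kτ)) ≈ 1.0929.
Each bolus raises the concentration by D/Vd = 953/272 ≈ 3.504 μg/mL.
Cmax,ss = C₀/(1 − f) ≈ 3.504/0.9150 ≈ 3.830 μg/mL.
One interval later, Cmin,ss = Cmax,ss·e^(−kτ) ≈ 3.830 × 0.0850 ≈ 0.326 μg/mL.
Trough 0.3 μg/mL vs MEC 2 μg/mL: subtherapeutic.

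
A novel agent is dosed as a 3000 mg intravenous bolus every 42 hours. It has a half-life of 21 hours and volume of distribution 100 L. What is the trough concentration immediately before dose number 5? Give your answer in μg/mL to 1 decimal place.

f = (1/2)^(τ/t½) = (1/2)^(42/21) ≈ 0.2500.
C₀ = D/Vd = 3000/100 ≈ 30.000 μg/mL.
Before the 5th dose, 4 doses have been given. Superposition: Cmin = C₀·(f + f² + … + f^4).
≈ 30.000 × (0.2500 + 0.0625 + 0.0156 + 0.0039) ≈ 30.000 × 0.3320 ≈ 9.960 μg/mL.

10.0 μg/mL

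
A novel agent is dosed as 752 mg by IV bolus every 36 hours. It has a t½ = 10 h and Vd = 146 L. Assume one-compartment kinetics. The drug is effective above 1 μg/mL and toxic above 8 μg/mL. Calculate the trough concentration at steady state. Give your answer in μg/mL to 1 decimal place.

k = ln2/t½ = ln2/10 ≈ 0.069315 h⁻¹; fraction remaining f = e^(−kτ) = e^(−0.069315×36) ≈ 0.0825.
At steady state, accumulation factor R = 1/(1 − e^(−kτ)) ≈ 1.0899.
Single-dose peak C₀ = D/Vd = 752/146 ≈ 5.151 μg/mL.
Steady-state peak Cmax,ss = C₀·R ≈ 5.151 × 1.0899 ≈ 5.614 μg/mL.
Steady-state trough Cmin,ss = Cmax,ss·f ≈ 5.614 × 0.0825 ≈ 0.463 μg/mL.
Trough 0.5 μg/mL vs MEC 1 μg/mL: subtherapeutic.

0.5 μg/mL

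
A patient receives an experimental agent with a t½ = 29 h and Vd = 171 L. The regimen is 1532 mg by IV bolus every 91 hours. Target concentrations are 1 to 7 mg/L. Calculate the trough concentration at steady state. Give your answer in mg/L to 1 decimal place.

k = ln2/t½ = ln2/29 ≈ 0.023902 h⁻¹; fraction remaining f = e^(−kτ) = e^(−0.023902×91) ≈ 0.1136.
Each bolus raises the concentration by D/Vd = 1532/171 ≈ 8.959 mg/L.
Steady-state trough Cmin,ss = C₀·f/(1−f) ≈ 8.959 × 0.1136/0.8864 ≈ 1.148 mg/L.
Trough 1.1 mg/L vs MEC 1 mg/L: adequate.

1.1 mg/L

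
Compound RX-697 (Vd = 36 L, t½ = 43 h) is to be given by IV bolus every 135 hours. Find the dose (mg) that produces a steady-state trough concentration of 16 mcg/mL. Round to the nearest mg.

4500 mg

τ/t½ = 135/43 ≈ 3.1395, so f = (1/2)^(135/43) ≈ 0.113476.
Cmin,ss = (D/Vd)·f/(1−f), so D = Cmin,ss·Vd·(1−f)/f.
D = 16 × 36 × (1−f)/f ≈ 16 × 36 × 7.81244 ≈ 4499.97 mg.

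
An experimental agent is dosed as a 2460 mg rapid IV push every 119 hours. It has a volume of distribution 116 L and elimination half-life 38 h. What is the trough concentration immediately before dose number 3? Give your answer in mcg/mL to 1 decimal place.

2.7 mcg/mL

f = (1/2)^(τ/t½) = (1/2)^(119/38) ≈ 0.1141.
C₀ = D/Vd = 2460/116 ≈ 21.207 mcg/mL.
Before the 3rd dose, 2 doses have been given. Superposition: Cmin = C₀·(f + f²).
≈ 21.207 × (0.1141 + 0.0130) ≈ 21.207 × 0.1271 ≈ 2.695 mcg/mL.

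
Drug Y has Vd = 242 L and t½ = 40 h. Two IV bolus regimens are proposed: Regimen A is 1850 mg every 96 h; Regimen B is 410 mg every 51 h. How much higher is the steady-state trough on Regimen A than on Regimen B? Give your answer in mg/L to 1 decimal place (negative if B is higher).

Regimen A: f = (1/2)^(96/40) ≈ 0.1895; Cmin,ss = (1850/242)·f/(1−f) ≈ 1.787 mg/L.
Regimen B: f = (1/2)^(51/40) ≈ 0.4132; Cmin,ss = (410/242)·f/(1−f) ≈ 1.193 mg/L.
Difference ≈ 1.787 − 1.193 ≈ 0.594 mg/L.

0.6 mg/L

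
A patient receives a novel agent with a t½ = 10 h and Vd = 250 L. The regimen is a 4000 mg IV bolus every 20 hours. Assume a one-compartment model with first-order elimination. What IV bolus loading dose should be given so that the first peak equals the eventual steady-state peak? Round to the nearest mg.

5333 mg

f = (1/2)^(20/10) ≈ 0.250000; accumulation ratio R = 1/(1−f) ≈ 1.33333.
Loading dose to hit Cmax,ss on first dose: D_load = D_maint·R ≈ 4000 × 1.33333 ≈ 5333.32 mg.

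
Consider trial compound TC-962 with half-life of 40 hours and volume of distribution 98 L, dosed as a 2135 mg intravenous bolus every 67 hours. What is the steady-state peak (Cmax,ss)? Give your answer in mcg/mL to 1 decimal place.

31.7 mcg/mL

τ/t½ = 67/40 ≈ 1.675, so fraction remaining f = (1/2)^(67/40) ≈ 0.3132.
At steady state, accumulation factor R = 1/(1 − e^(−kτ)) ≈ 1.4560.
Each bolus raises the concentration by D/Vd = 2135/98 ≈ 21.786 mcg/mL.
Cmax,ss = C₀/(1 − f) ≈ 21.786/0.6868 ≈ 31.721 mcg/mL.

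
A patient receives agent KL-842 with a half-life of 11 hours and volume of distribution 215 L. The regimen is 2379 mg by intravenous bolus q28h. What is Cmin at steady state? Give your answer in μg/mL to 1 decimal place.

Over one 28-h interval, 28/11 ≈ 2.5455 half-lives elapse, leaving f ≈ 0.1713 of each dose.
Accumulation ratio R = 1/(1 − f) ≈ 1/0.8287 ≈ 1.2067.
Each bolus raises the concentration by D/Vd = 2379/215 ≈ 11.065 μg/mL.
Cmax,ss = C₀/(1 − f) ≈ 11.065/0.8287 ≈ 13.352 μg/mL.
One interval later, Cmin,ss = Cmax,ss·e^(−kτ) ≈ 13.352 × 0.1713 ≈ 2.287 μg/mL.

2.3 μg/mL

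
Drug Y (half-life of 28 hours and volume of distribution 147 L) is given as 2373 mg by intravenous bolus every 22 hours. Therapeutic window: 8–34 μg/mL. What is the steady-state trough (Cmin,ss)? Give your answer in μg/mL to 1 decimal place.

k = ln2/t½ = ln2/28 ≈ 0.024755 h⁻¹; fraction remaining f = e^(−kτ) = e^(−0.024755×22) ≈ 0.5801.
At steady state, accumulation factor R = 1/(1 − e^(−kτ)) ≈ 2.3815.
Each bolus raises the concentration by D/Vd = 2373/147 ≈ 16.143 μg/mL.
Steady-state peak Cmax,ss = C₀·R ≈ 16.143 × 2.3815 ≈ 38.445 μg/mL.
One interval later, Cmin,ss = Cmax,ss·e^(−kτ) ≈ 38.445 × 0.5801 ≈ 22.302 μg/mL.
Trough 22.3 μg/mL vs MEC 8 μg/mL: adequate.

22.3 μg/mL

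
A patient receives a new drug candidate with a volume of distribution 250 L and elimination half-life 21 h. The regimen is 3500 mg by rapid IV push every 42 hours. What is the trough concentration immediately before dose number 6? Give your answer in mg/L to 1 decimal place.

4.7 mg/L

f = (1/2)^(τ/t½) = (1/2)^(42/21) ≈ 0.2500.
C₀ = D/Vd = 3500/250 ≈ 14.000 mg/L.
Before the 6th dose, 5 doses have been given. Superposition: Cmin = C₀·(f + f² + … + f^5).
≈ 14.000 × (0.2500 + 0.0625 + 0.0156 + 0.0039 + 0.0010) ≈ 14.000 × 0.3330 ≈ 4.662 mg/L.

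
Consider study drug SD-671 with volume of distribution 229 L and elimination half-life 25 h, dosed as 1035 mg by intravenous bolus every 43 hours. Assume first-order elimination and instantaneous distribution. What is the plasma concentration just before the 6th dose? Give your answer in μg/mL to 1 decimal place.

2.0 μg/mL

f = (1/2)^(τ/t½) = (1/2)^(43/25) ≈ 0.3035.
C₀ = D/Vd = 1035/229 ≈ 4.520 μg/mL.
Before the 6th dose, 5 doses have been given. Superposition: Cmin = C₀·(f + f² + … + f^5).
≈ 4.520 × (0.3035 + 0.0921 + 0.0280 + 0.0085 + 0.0026) ≈ 4.520 × 0.4347 ≈ 1.965 μg/mL.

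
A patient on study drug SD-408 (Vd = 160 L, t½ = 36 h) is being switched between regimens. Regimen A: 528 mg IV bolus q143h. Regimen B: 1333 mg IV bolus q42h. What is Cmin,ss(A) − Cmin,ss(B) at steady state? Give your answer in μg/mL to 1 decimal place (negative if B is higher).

Regimen A: f = (1/2)^(143/36) ≈ 0.0637; Cmin,ss = (528/160)·f/(1−f) ≈ 0.225 μg/mL.
Regimen B: f = (1/2)^(42/36) ≈ 0.4454; Cmin,ss = (1333/160)·f/(1−f) ≈ 6.691 μg/mL.
Difference ≈ 0.225 − 6.691 ≈ -6.466 μg/mL.

-6.5 μg/mL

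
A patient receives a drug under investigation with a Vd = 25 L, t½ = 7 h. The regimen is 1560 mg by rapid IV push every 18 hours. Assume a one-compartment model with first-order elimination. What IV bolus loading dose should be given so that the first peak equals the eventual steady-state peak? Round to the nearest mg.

1876 mg

f = (1/2)^(18/7) ≈ 0.168238; accumulation ratio R = 1/(1−f) ≈ 1.20227.
Loading dose to hit Cmax,ss on first dose: D_load = D_maint·R ≈ 1560 × 1.20227 ≈ 1875.54 mg.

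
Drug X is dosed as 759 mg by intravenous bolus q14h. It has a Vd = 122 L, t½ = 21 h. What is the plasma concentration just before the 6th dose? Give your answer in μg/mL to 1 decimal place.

f = (1/2)^(τ/t½) = (1/2)^(14/21) ≈ 0.6300.
C₀ = D/Vd = 759/122 ≈ 6.221 μg/mL.
Before the 6th dose, 5 doses have been given. Superposition: Cmin = C₀·(f + f² + … + f^5).
≈ 6.221 × (0.6300 + 0.3969 + 0.2500 + 0.1575 + 0.0992) ≈ 6.221 × 1.5336 ≈ 9.541 μg/mL.

9.5 μg/mL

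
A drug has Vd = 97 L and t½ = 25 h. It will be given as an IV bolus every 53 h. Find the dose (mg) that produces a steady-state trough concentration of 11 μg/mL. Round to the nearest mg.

3571 mg

τ/t½ = 53/25 ≈ 2.12, so f = (1/2)^(53/25) ≈ 0.230047.
Cmin,ss = (D/Vd)·f/(1−f), so D = Cmin,ss·Vd·(1−f)/f.
D = 11 × 97 × (1−f)/f ≈ 11 × 97 × 3.34694 ≈ 3571.18 mg.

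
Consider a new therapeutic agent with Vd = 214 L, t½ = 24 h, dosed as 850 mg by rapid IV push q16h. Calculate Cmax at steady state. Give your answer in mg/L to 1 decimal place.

k = ln2/t½ = ln2/24 ≈ 0.028881 h⁻¹; fraction remaining f = e^(−kτ) = e^(−0.028881×16) ≈ 0.6300.
At steady state, accumulation factor R = 1/(1 − e^(−kτ)) ≈ 2.7027.
Each bolus raises the concentration by D/Vd = 850/214 ≈ 3.972 mg/L.
Steady-state peak Cmax,ss = C₀·R ≈ 3.972 × 2.7027 ≈ 10.735 mg/L.

10.7 mg/L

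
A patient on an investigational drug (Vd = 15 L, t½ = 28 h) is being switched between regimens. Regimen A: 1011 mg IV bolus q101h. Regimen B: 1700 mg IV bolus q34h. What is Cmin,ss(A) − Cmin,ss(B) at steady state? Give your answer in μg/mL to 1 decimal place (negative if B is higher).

-79.8 μg/mL

Regimen A: f = (1/2)^(101/28) ≈ 0.0821; Cmin,ss = (1011/15)·f/(1−f) ≈ 6.028 μg/mL.
Regimen B: f = (1/2)^(34/28) ≈ 0.4310; Cmin,ss = (1700/15)·f/(1−f) ≈ 85.847 μg/mL.
Difference ≈ 6.028 − 85.847 ≈ -79.819 μg/mL.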